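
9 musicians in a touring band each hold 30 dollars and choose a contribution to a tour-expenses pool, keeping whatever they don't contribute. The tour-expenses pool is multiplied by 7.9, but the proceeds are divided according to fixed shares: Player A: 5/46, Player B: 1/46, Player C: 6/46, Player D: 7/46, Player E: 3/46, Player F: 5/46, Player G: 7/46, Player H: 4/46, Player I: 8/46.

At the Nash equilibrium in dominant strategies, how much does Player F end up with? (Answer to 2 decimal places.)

133.04 dollars

A player with share s gets back 7.9·s per unit contributed, so full contribution is dominant for anyone with s > 1/7.9 = 0.1266 and zero contribution is dominant for anyone below.
Player C, Player D, Player G and Player I are above the threshold, contributing 30 each; the remaining 5 contribute 0. Total contributed: 120.
Player F keeps 30 and receives 7.9 × 120 × 5/46 = 103.04 from the tour-expenses pool, for a payoff of 133.04.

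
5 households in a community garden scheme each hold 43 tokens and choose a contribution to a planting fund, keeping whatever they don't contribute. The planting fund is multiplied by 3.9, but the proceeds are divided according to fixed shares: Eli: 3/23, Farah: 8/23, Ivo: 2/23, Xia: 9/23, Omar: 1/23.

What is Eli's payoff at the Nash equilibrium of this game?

A player with share s gets back 3.9·s per unit contributed, so full contribution is dominant for anyone with s > 1/3.9 = 0.2564 and zero contribution is dominant for anyone below.
Farah and Xia clear that bar, contributing 43 each; the remaining 3 contribute 0. Total contributed: 86.
Eli keeps 43 and receives 3.9 × 86 × 3/23 = 43.75 from the planting fund, for a payoff of 86.75.

86.75 tokens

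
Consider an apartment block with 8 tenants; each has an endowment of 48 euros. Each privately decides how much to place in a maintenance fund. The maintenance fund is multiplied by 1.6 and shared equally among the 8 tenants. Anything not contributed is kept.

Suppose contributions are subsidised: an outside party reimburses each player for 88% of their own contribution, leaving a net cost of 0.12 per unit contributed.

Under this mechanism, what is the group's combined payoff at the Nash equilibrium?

952.32 euros

The effective private return per unit is now (1.6/8) / 0.12 = 1.6667 > 1, so every player's dominant strategy flips to full contribution.
At the Nash equilibrium everyone contributes 48. Group total payoff = 8 × (48 × 0.88 + 1.6 × 48) = 952.32.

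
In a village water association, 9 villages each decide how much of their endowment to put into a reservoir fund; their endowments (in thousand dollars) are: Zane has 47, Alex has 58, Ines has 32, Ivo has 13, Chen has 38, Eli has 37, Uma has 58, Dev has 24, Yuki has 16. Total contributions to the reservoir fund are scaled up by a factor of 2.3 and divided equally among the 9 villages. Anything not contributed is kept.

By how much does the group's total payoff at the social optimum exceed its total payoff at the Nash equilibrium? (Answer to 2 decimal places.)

419.90 thousand dollars

The private return per contributed unit is 2.3/9 = 0.2556 < 1 for every player regardless of endowment, so the Nash equilibrium is zero contribution and the group total is Σ E_j = 47 + 58 + 32 + 13 + 38 + 37 + 58 + 24 + 16 = 323.
Each contributed unit returns 2.300 to the group, so the social optimum is full contribution by everyone: group total = 2.300 × 323 = 742.90.
Efficiency loss = (2.300 − 1) × 323 = 419.90.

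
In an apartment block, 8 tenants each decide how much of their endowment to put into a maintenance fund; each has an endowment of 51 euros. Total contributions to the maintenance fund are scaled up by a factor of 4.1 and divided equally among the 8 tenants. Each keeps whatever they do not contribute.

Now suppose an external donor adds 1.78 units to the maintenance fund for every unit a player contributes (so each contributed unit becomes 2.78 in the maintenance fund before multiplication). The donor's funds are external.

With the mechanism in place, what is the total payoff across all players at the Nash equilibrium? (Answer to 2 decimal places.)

Under the mechanism each unit contributed yields 4.1 × 2.78 / 8 = 1.4248 back to its contributor per unit of net cost, which exceeds 1, making full contribution the dominant choice for everyone.
So the Nash equilibrium is full contribution by all 8; the group earns 4.1 × 2.78 × 408 = 4650.38.

4650.38 euros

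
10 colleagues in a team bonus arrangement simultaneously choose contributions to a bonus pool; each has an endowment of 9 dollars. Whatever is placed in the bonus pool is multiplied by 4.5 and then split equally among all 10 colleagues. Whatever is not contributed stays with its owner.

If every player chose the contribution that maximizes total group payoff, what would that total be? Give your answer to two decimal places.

Each contributed unit returns 4.500 to the group as a whole (0.4500 to each of 10 players), which exceeds 1, so the social optimum is full contribution: group total = 4.500 × 90 = 405.00.

405.00 dollars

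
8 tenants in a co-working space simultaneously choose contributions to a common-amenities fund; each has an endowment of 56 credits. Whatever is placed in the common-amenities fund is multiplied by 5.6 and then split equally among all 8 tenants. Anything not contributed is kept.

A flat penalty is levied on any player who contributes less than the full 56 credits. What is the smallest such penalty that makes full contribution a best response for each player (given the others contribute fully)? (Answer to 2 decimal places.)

Given the others contribute fully, the best deviation is to contribute 0 (any partial contribution still incurs the fine and gives up units whose private return 0.7000 is below 1).
Deviating from 56 to 0 saves 56 credits but forfeits the deviator's share of the drop in the common-amenities fund: 5.6/8 × 56 = 39.20.
So the deviation gain is 56 − 39.20 = 16.80, and the fine must be at least 16.80 credits to wipe it out.

16.80 credits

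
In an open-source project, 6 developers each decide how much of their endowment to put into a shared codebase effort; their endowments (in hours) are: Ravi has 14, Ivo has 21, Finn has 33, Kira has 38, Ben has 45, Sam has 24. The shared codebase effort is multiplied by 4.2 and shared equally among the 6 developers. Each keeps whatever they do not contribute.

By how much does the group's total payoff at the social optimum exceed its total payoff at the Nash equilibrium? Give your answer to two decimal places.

The private return per contributed unit is 4.2/6 = 0.7000 < 1 for every player regardless of endowment, so the Nash equilibrium is zero contribution and the group total is Σ E_j = 14 + 21 + 33 + 38 + 45 + 24 = 175.
Each contributed unit returns 4.200 to the group, so the social optimum is full contribution by everyone: group total = 4.200 × 175 = 735.00.
Efficiency loss = (4.200 − 1) × 175 = 560.00.

560.00 hours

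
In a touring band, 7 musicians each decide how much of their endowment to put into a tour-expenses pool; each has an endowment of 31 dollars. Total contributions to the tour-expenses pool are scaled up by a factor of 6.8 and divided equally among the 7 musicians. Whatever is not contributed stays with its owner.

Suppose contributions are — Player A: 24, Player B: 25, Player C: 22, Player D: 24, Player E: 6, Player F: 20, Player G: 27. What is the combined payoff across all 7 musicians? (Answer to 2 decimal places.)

1075.40 dollars

Total contributed: 24 + 25 + 22 + 24 + 6 + 20 + 27 = 148; total kept: 7 × 31 − 148 = 69.
The tour-expenses pool pays out 6.8 × 148 = 1006.40 in aggregate.
Group total = 69 + 1006.40 = 1075.40.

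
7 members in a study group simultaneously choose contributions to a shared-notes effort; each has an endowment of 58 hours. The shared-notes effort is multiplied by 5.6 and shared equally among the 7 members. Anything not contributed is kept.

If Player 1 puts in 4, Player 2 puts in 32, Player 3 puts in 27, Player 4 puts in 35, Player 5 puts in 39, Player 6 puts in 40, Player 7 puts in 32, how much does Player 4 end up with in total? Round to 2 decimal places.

Total contributed: 4 + 32 + 27 + 35 + 39 + 40 + 32 = 209.
Each receives 5.6 × 209 / 7 = 167.20 from the shared-notes effort.
Player 4 keeps 58 − 35 = 23, so Player 4's payoff is 23 + 167.20 = 190.20.

190.20 hours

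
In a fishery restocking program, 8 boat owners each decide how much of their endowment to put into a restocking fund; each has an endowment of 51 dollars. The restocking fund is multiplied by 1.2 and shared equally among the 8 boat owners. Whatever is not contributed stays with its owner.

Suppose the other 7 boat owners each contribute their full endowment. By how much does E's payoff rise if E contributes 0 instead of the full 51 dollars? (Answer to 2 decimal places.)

43.35 dollars

Switching from a contribution of 51 to 0 lets E keep an extra 51 dollars, but lowers the restocking fund by 51, which costs E their own share of that drop: 1.2/8 × 51 = 7.65.
Net gain = 51 − 7.65 = 43.35. The private return per contributed unit (0.1500) is below 1, so free-riding is indeed the best response regardless of what the others do.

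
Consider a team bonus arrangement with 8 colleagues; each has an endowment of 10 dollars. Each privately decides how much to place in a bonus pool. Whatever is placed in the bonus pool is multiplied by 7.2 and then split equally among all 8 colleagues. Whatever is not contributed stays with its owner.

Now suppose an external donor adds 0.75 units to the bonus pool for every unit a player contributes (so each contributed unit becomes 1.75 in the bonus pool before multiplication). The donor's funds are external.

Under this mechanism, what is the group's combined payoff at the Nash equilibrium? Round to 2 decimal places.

With the mechanism, a contributed unit returns 7.2 × 1.75 / 8 = 1.5750 per unit of net cost to the contributor — now above 1 — so contributing fully is weakly dominant for every player.
So the Nash equilibrium is full contribution by all 8; the group earns 7.2 × 1.75 × 80 = 1008.00.

1008.00 dollars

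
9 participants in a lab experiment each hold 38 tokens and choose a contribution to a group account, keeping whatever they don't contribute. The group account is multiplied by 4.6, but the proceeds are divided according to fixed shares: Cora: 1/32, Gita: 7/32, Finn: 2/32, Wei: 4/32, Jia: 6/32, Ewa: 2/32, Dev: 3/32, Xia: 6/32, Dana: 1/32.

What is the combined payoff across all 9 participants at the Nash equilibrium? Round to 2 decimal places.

478.80 tokens

A player with share s gets back 4.6·s per unit contributed, so full contribution is dominant for anyone with s > 1/4.6 = 0.2174 and zero contribution is dominant for anyone below.
The only share above 0.2174 is Gita's 7/32, contributing 38; the remaining 8 contribute 0. Total contributed: 38.
The group account pays out 4.6 × 38 = 174.80 in total (split across the unequal shares, but the aggregate is all that matters for the group sum).
The 8 free-riders keep 38 each, adding 304. Group total = 304 + 174.80 = 478.80.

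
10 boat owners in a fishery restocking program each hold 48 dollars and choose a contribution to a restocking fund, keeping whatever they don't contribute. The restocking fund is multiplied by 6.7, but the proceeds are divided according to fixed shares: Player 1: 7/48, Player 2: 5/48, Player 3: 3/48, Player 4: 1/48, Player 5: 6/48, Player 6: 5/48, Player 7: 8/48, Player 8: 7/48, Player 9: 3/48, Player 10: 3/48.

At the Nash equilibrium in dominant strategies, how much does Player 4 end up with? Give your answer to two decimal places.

54.70 dollars

Each unit j contributes comes back to j as 6.7 × (j's share), so j prefers to contribute only if that share exceeds 1/6.7 = 0.1493; otherwise keeping the unit dominates.
Player 7 alone (share 8/48) is above the threshold, contributing 48; the remaining 9 contribute 0. Total contributed: 48.
Player 4 keeps 48 and receives 6.7 × 48 × 1/48 = 6.70 from the restocking fund, for a payoff of 54.70.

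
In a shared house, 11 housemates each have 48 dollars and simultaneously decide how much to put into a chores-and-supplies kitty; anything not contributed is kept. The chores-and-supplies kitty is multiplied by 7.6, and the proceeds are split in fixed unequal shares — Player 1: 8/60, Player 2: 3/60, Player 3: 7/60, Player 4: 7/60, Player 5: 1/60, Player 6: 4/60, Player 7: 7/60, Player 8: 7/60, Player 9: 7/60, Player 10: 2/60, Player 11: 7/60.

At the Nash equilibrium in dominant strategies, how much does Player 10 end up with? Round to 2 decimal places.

60.16 dollars

For player j, contributing a unit is worthwhile iff 7.6 × (j's share) ≥ 1, i.e. iff j's share is at least 0.1316.
The only share above 0.1316 is Player 1's 8/60, contributing 48; the remaining 10 contribute 0. Total contributed: 48.
Player 10 keeps 48 and receives 7.6 × 48 × 2/60 = 12.16 from the chores-and-supplies kitty, for a payoff of 60.16.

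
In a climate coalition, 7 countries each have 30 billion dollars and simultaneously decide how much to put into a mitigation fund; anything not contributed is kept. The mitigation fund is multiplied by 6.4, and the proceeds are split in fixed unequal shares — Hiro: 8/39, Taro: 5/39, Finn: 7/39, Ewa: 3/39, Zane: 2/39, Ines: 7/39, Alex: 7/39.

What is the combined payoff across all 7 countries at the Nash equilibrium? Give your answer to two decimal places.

858.00 billion dollars

Player j's private return per contributed unit is 6.4 × (j's share). Contributing is weakly dominant for j when that share is at least 1/6.4 = 0.1563, and contributing 0 is dominant otherwise.
Hiro, Finn, Ines and Alex clear that bar, contributing 30 each; the remaining 3 contribute 0. Total contributed: 120.
The mitigation fund pays out 6.4 × 120 = 768.00 in total (split across the unequal shares, but the aggregate is all that matters for the group sum).
The 3 free-riders keep 30 each, adding 90. Group total = 90 + 768.00 = 858.00.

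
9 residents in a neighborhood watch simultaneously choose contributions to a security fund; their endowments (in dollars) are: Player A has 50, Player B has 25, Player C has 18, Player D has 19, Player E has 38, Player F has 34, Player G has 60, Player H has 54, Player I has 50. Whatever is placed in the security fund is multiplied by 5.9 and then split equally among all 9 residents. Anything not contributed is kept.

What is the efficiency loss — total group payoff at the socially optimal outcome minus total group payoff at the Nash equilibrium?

1705.20 dollars

The private return per contributed unit is 5.9/9 = 0.6556 < 1 for every player regardless of endowment, so the Nash equilibrium is zero contribution and the group total is Σ E_j = 50 + 25 + 18 + 19 + 38 + 34 + 60 + 54 + 50 = 348.
Each contributed unit returns 5.900 to the group, so the social optimum is full contribution by everyone: group total = 5.900 × 348 = 2053.20.
Efficiency loss = (5.900 − 1) × 348 = 1705.20.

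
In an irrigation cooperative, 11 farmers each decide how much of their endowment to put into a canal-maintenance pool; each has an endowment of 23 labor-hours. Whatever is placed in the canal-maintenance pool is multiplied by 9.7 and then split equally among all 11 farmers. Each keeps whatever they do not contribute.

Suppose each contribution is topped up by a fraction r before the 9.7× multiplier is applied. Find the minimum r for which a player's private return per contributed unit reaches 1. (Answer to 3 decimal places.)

0.134

With matching at rate r, one contributed unit becomes (1 + r) in the canal-maintenance pool and returns 9.7 × (1 + r) / 11 to the contributor.
Setting this equal to 1: 1 + r = 11/9.7 = 1.1340.
So the minimum matching rate is r = 1.1340 − 1 = 0.134.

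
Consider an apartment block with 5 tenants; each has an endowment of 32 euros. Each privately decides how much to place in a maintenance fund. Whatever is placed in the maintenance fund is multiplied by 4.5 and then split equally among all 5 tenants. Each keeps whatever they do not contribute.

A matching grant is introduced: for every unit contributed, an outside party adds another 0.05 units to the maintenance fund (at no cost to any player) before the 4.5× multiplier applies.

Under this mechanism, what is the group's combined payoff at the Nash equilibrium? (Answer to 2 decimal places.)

The effective private return is 4.5 × 1.05 / 5 = 0.9450, which is still under 1, so the mechanism doesn't change anyone's dominant strategy: zero contribution.
At the Nash equilibrium no one contributes; group total payoff = 5 × 32 = 160.

160.00 euros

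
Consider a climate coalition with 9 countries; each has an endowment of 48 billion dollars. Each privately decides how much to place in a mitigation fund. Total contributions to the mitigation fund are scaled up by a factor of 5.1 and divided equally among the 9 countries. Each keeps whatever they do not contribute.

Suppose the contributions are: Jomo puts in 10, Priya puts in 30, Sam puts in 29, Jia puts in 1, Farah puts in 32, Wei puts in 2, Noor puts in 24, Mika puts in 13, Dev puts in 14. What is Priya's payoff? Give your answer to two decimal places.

105.83 billion dollars

Total contributed: 10 + 30 + 29 + 1 + 32 + 2 + 24 + 13 + 14 = 155.
Each receives 5.1 × 155 / 9 = 87.83 from the mitigation fund.
Priya keeps 48 − 30 = 18, so Priya's payoff is 18 + 87.83 = 105.83.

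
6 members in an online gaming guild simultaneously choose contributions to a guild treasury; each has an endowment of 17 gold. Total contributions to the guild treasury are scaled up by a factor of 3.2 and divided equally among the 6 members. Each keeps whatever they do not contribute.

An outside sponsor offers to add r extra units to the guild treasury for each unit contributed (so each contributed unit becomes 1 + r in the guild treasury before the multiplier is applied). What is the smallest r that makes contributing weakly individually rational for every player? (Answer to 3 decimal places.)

With matching at rate r, one contributed unit becomes (1 + r) in the guild treasury and returns 3.2 × (1 + r) / 6 to the contributor.
Setting this equal to 1: 1 + r = 6/3.2 = 1.8750.
So the minimum matching rate is r = 1.8750 − 1 = 0.875.

0.875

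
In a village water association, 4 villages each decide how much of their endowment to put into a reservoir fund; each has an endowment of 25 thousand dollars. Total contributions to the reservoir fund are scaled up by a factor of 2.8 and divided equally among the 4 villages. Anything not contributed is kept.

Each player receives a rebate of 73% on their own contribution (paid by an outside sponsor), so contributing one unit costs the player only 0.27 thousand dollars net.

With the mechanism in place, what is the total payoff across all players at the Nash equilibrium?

Under the mechanism each unit contributed yields (2.8/4) / 0.27 = 2.5926 back to its contributor per unit of net cost, which exceeds 1, making full contribution the dominant choice for everyone.
So the Nash equilibrium is full contribution by all 4; the group earns 4 × (25 × 0.73 + 2.8 × 25) = 353.00.

353.00 thousand dollars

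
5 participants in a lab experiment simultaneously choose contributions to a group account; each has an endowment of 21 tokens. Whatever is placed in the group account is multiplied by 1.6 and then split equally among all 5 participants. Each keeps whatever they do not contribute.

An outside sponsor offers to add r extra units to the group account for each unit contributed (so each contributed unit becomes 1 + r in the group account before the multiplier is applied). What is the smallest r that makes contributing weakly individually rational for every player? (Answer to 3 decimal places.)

With matching at rate r, one contributed unit becomes (1 + r) in the group account and returns 1.6 × (1 + r) / 5 to the contributor.
Setting this equal to 1: 1 + r = 5/1.6 = 3.1250.
So the minimum matching rate is r = 3.1250 − 1 = 2.125.

2.125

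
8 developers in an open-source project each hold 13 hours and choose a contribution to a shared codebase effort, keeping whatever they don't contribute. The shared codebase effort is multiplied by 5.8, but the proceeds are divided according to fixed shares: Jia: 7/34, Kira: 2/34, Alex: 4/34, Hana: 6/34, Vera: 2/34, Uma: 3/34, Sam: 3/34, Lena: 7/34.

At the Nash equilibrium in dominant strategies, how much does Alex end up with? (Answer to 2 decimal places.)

Each unit j contributes comes back to j as 5.8 × (j's share), so j prefers to contribute only if that share exceeds 1/5.8 = 0.1724; otherwise keeping the unit dominates.
Jia, Hana and Lena clear that bar, contributing 13 each; the remaining 5 contribute 0. Total contributed: 39.
Alex keeps 13 and receives 5.8 × 39 × 4/34 = 26.61 from the shared codebase effort, for a payoff of 39.61.

39.61 hours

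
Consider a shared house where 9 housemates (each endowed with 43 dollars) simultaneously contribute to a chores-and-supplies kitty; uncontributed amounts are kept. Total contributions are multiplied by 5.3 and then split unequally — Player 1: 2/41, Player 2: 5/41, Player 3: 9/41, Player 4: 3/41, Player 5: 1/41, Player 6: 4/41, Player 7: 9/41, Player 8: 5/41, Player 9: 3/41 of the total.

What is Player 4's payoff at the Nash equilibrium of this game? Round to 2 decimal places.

A player with share s gets back 5.3·s per unit contributed, so full contribution is dominant for anyone with s > 1/5.3 = 0.1887 and zero contribution is dominant for anyone below.
Player 3 and Player 7 are above the threshold, contributing 43 each; the remaining 7 contribute 0. Total contributed: 86.
Player 4 keeps 43 and receives 5.3 × 86 × 3/41 = 33.35 from the chores-and-supplies kitty, for a payoff of 76.35.

76.35 dollars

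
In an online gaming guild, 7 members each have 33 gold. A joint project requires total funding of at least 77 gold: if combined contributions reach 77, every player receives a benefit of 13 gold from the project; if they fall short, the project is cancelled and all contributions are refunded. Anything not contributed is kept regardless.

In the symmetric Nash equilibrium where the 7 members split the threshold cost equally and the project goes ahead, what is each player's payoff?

35 gold

Equal share of the threshold: 77/7 = 11.
At this profile no one gains by cutting their contribution: any cut drops the total below 77, the project is cancelled, contributions are refunded, and the deviator ends with 33, which is less than 33 − 11 + 13 = 35. Contributing more than 11 just wastes the excess. So contributing exactly 11 is a best response.
Each player's payoff: 33 − 11 + 13 = 35.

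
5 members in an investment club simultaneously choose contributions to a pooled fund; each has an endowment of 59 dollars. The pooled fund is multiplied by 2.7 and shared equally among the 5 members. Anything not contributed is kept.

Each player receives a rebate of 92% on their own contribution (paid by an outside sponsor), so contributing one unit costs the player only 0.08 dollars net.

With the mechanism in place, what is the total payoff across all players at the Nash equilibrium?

The effective private return per unit is now (2.7/5) / 0.08 = 6.7500 > 1, so every player's dominant strategy flips to full contribution.
At the Nash equilibrium everyone contributes 59. Group total payoff = 5 × (59 × 0.92 + 2.7 × 59) = 1067.90.

1067.90 dollars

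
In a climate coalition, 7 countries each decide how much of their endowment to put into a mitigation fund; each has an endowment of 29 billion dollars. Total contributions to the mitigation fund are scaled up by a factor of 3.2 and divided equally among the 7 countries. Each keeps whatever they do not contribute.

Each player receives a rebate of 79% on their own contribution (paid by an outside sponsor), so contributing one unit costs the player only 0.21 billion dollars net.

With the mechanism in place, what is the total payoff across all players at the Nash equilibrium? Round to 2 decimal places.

809.97 billion dollars

The effective private return per unit is now (3.2/7) / 0.21 = 2.1769 > 1, so every player's dominant strategy flips to full contribution.
So the Nash equilibrium is full contribution by all 7; the group earns 7 × (29 × 0.79 + 3.2 × 29) = 809.97.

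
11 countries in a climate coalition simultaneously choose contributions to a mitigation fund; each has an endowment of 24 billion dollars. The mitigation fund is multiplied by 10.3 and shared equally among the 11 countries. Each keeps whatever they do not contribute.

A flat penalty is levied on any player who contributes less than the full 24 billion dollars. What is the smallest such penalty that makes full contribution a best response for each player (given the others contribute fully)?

Given the others contribute fully, the best deviation is to contribute 0 (any partial contribution still incurs the fine and gives up units whose private return 0.9364 is below 1).
Deviating from 24 to 0 saves 24 billion dollars but forfeits the deviator's share of the drop in the mitigation fund: 10.3/11 × 24 = 22.47.
So the deviation gain is 24 − 22.47 = 1.53, and the fine must be at least 1.53 billion dollars to wipe it out.

1.53 billion dollars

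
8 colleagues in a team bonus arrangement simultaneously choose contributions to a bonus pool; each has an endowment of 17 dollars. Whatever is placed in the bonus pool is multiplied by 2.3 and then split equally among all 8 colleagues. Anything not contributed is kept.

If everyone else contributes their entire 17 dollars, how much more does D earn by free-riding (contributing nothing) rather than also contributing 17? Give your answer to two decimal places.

12.11 dollars

Switching from a contribution of 17 to 0 lets D keep an extra 17 dollars, but lowers the bonus pool by 17, which costs D their own share of that drop: 2.3/8 × 17 = 4.89.
Net gain = 17 − 4.89 = 12.11. The private return per contributed unit (0.2875) is below 1, so free-riding is indeed the best response regardless of what the others do.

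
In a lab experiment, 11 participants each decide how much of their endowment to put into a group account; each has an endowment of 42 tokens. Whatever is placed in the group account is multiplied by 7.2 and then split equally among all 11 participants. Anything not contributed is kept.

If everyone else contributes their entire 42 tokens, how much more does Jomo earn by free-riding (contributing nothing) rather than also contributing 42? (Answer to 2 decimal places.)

14.51 tokens

Switching from a contribution of 42 to 0 lets Jomo keep an extra 42 tokens, but lowers the group account by 42, which costs Jomo their own share of that drop: 7.2/11 × 42 = 27.49.
Net gain = 42 − 27.49 = 14.51. The private return per contributed unit (0.6545) is below 1, so free-riding is indeed the best response regardless of what the others do.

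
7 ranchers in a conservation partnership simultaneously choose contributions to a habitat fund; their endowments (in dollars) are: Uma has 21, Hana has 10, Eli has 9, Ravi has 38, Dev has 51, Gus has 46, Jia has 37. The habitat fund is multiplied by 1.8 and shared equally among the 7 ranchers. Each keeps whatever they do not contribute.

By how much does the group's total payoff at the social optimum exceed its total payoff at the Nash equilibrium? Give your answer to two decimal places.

The private return per contributed unit is 1.8/7 = 0.2571 < 1 for every player regardless of endowment, so the Nash equilibrium is zero contribution and the group total is Σ E_j = 21 + 10 + 9 + 38 + 51 + 46 + 37 = 212.
Each contributed unit returns 1.800 to the group, so the social optimum is full contribution by everyone: group total = 1.800 × 212 = 381.60.
Efficiency loss = (1.800 − 1) × 212 = 169.60.

169.60 dollars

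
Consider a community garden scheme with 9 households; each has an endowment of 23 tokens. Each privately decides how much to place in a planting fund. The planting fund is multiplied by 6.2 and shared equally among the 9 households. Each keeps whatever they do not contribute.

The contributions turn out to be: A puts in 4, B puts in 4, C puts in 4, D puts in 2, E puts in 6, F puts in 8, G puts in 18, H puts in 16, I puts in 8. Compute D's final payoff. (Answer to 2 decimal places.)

69.22 tokens

Total contributed: 4 + 4 + 4 + 2 + 6 + 8 + 18 + 16 + 8 = 70.
Each receives 6.2 × 70 / 9 = 48.22 from the planting fund.
D keeps 23 − 2 = 21, so D's payoff is 21 + 48.22 = 69.22.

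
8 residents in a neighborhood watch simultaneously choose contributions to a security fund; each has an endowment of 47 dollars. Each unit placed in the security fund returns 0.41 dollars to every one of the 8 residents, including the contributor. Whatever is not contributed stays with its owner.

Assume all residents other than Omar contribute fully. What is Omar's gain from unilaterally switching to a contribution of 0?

27.73 dollars

Switching from a contribution of 47 to 0 lets Omar keep an extra 47 dollars, but lowers the security fund by 47, which costs Omar their own share of that drop: 0.41 × 47 = 19.27.
Net gain = 47 − 19.27 = 27.73. The private return per contributed unit (0.41) is below 1, so free-riding is indeed the best response regardless of what the others do.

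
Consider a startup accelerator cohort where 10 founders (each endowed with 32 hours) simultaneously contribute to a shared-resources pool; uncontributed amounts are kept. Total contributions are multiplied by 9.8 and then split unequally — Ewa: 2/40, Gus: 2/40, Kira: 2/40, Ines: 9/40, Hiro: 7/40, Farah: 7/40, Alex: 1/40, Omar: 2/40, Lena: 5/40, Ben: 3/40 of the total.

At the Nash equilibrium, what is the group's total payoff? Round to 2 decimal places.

Each unit j contributes comes back to j as 9.8 × (j's share), so j prefers to contribute only if that share exceeds 1/9.8 = 0.1020; otherwise keeping the unit dominates.
Ines, Hiro, Farah and Lena clear that bar, contributing 32 each; the remaining 6 contribute 0. Total contributed: 128.
The shared-resources pool pays out 9.8 × 128 = 1254.40 in total (split across the unequal shares, but the aggregate is all that matters for the group sum).
The 6 free-riders keep 32 each, adding 192. Group total = 192 + 1254.40 = 1446.40.

1446.40 hours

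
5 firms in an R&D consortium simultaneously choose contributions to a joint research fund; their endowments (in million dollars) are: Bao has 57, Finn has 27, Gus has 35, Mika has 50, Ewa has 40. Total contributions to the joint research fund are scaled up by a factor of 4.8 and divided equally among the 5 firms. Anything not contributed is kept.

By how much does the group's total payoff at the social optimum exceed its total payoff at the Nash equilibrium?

794.20 million dollars

The private return per contributed unit is 4.8/5 = 0.9600 < 1 for every player regardless of endowment, so the Nash equilibrium is zero contribution and the group total is Σ E_j = 57 + 27 + 35 + 50 + 40 = 209.
Each contributed unit returns 4.800 to the group, so the social optimum is full contribution by everyone: group total = 4.800 × 209 = 1003.20.
Efficiency loss = (4.800 − 1) × 209 = 794.20.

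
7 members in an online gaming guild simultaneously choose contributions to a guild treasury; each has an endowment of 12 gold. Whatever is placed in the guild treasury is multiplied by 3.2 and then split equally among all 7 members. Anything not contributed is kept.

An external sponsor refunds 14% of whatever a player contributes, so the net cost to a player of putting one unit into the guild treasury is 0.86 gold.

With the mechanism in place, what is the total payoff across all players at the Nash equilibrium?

84.00 gold

With the mechanism, a contributed unit returns (3.2/7) / 0.86 = 0.5316 per unit of net cost — still below 1 — so contributing 0 remains dominant for every player.
Everyone keeps their endowment and the group total is 7 × 12 = 84.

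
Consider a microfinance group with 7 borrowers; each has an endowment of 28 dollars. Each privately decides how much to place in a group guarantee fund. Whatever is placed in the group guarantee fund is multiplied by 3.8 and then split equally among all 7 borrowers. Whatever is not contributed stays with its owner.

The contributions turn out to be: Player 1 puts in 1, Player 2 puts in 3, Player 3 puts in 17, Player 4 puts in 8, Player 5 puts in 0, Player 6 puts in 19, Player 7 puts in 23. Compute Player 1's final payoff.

65.54 dollars

Total contributed: 1 + 3 + 17 + 8 + 0 + 19 + 23 = 71.
Each receives 3.8 × 71 / 7 = 38.54 from the group guarantee fund.
Player 1 keeps 28 − 1 = 27, so Player 1's payoff is 27 + 38.54 = 65.54.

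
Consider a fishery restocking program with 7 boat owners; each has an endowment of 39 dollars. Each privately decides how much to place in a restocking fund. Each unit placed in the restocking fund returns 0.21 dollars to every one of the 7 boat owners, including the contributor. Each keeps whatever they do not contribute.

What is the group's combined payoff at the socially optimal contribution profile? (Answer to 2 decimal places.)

401.31 dollars

Each contributed unit returns 1.470 to the group as a whole (0.21 to each of 7 players), which exceeds 1, so the social optimum is full contribution: group total = 1.470 × 273 = 401.31.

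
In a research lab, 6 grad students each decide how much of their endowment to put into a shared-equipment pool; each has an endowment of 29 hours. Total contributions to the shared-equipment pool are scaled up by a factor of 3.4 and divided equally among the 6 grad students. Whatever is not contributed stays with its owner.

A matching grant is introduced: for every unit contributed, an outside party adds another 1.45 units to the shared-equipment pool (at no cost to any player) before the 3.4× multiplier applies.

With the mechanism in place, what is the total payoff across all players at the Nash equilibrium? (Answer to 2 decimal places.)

1449.42 hours

The effective private return per unit is now 3.4 × 2.45 / 6 = 1.3883 > 1, so every player's dominant strategy flips to full contribution.
So the Nash equilibrium is full contribution by all 6; the group earns 3.4 × 2.45 × 174 = 1449.42.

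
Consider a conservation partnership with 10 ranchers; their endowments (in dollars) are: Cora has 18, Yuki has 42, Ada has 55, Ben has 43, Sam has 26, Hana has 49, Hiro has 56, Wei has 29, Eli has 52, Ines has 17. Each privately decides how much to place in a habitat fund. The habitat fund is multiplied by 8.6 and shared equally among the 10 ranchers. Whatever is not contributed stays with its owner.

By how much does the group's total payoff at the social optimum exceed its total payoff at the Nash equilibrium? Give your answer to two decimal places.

2941.20 dollars

The private return per contributed unit is 8.6/10 = 0.8600 < 1 for every player regardless of endowment, so the Nash equilibrium is zero contribution and the group total is Σ E_j = 18 + 42 + 55 + 43 + 26 + 49 + 56 + 29 + 52 + 17 = 387.
Each contributed unit returns 8.600 to the group, so the social optimum is full contribution by everyone: group total = 8.600 × 387 = 3328.20.
Efficiency loss = (8.600 − 1) × 387 = 2941.20.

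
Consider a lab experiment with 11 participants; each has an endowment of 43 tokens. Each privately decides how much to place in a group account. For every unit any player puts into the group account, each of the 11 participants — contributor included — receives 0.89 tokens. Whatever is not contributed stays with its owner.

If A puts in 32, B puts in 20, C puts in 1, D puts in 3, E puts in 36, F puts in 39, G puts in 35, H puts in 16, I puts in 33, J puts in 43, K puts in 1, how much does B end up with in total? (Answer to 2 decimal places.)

253.51 tokens

Total contributed: 32 + 20 + 1 + 3 + 36 + 39 + 35 + 16 + 33 + 43 + 1 = 259.
Each receives 0.89 × 259 = 230.51 from the group account.
B keeps 43 − 20 = 23, so B's payoff is 23 + 230.51 = 253.51.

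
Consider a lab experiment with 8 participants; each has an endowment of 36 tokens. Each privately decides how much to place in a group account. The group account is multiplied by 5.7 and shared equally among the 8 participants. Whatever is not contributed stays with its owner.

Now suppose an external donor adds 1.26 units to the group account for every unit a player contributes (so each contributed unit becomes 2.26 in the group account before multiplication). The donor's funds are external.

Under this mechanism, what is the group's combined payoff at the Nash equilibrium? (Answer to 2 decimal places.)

3710.02 tokens

Under the mechanism each unit contributed yields 5.7 × 2.26 / 8 = 1.6103 back to its contributor per unit of net cost, which exceeds 1, making full contribution the dominant choice for everyone.
At the Nash equilibrium everyone contributes 36. Group total payoff = 5.7 × 2.26 × 288 = 3710.02.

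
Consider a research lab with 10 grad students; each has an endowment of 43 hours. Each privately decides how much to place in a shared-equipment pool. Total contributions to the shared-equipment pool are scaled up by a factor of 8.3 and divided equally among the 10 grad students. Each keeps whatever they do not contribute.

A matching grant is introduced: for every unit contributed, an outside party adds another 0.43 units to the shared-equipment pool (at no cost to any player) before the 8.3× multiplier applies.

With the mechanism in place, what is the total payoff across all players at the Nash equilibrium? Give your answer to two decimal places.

With the mechanism, a contributed unit returns 8.3 × 1.43 / 10 = 1.1869 per unit of net cost to the contributor — now above 1 — so contributing fully is weakly dominant for every player.
So the Nash equilibrium is full contribution by all 10; the group earns 8.3 × 1.43 × 430 = 5103.67.

5103.67 hours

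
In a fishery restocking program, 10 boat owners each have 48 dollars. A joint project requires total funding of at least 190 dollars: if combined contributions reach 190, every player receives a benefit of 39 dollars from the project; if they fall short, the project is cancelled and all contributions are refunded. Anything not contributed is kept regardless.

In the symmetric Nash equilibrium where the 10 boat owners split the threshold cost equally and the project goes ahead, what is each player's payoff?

Equal share of the threshold: 190/10 = 19.
At this profile no one gains by cutting their contribution: any cut drops the total below 190, the project is cancelled, contributions are refunded, and the deviator ends with 48, which is less than 48 − 19 + 39 = 68. Contributing more than 19 just wastes the excess. So contributing exactly 19 is a best response.
Each player's payoff: 48 − 19 + 39 = 68.

68 dollars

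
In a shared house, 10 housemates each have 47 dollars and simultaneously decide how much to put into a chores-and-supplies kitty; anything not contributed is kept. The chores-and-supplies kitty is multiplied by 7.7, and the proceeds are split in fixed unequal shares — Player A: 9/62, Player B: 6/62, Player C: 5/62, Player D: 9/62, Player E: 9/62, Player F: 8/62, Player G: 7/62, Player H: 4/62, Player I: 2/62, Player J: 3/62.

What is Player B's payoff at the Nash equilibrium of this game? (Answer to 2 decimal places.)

152.07 dollars

For player j, contributing a unit is worthwhile iff 7.7 × (j's share) ≥ 1, i.e. iff j's share is at least 0.1299.
Player A, Player D and Player E clear that bar, contributing 47 each; the remaining 7 contribute 0. Total contributed: 141.
Player B keeps 47 and receives 7.7 × 141 × 6/62 = 105.07 from the chores-and-supplies kitty, for a payoff of 152.07.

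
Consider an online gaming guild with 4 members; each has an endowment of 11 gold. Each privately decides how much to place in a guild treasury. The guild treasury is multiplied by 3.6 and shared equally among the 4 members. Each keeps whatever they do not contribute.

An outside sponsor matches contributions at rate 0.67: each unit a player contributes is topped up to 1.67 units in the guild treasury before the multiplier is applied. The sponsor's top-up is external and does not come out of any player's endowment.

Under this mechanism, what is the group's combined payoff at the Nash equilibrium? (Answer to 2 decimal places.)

264.53 gold

Under the mechanism each unit contributed yields 3.6 × 1.67 / 4 = 1.5030 back to its contributor per unit of net cost, which exceeds 1, making full contribution the dominant choice for everyone.
At the Nash equilibrium everyone contributes 11. Group total payoff = 3.6 × 1.67 × 44 = 264.53.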